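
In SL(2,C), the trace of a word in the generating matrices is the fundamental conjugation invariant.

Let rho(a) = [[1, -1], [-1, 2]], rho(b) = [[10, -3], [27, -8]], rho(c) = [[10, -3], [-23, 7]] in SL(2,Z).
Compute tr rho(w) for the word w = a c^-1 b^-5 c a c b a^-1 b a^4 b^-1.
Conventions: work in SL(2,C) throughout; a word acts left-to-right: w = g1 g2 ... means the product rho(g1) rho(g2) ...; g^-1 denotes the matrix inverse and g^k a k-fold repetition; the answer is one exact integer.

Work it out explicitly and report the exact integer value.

122402668613

rho(a) = [[1, -1], [-1, 2]]
... * rho(c^-1) = [[7, 3], [23, 10]]  ->  [[-16, -7], [39, 17]]
... * rho(b^-1) = [[-8, 3], [-27, 10]]  ->  [[317, -118], [-771, 287]]
... * rho(b^-1) = [[-8, 3], [-27, 10]]  ->  [[650, -229], [-1581, 557]]
... * rho(b^-1) = [[-8, 3], [-27, 10]]  ->  [[983, -340], [-2391, 827]]
... * rho(b^-1) = [[-8, 3], [-27, 10]]  ->  [[1316, -451], [-3201, 1097]]
... * rho(b^-1) = [[-8, 3], [-27, 10]]  ->  [[1649, -562], [-4011, 1367]]
... * rho(c) = [[10, -3], [-23, 7]]  ->  [[29416, -8881], [-71551, 21602]]
... * rho(a) = [[1, -1], [-1, 2]]  ->  [[38297, -47178], [-93153, 114755]]
... * rho(c) = [[10, -3], [-23, 7]]  ->  [[1468064, -445137], [-3570895, 1082744]]
... * rho(b) = [[10, -3], [27, -8]]  ->  [[2661941, -843096], [-6474862, 2050733]]
... * rho(a^-1) = [[2, 1], [1, 1]]  ->  [[4480786, 1818845], [-10898991, -4424129]]
... * rho(b) = [[10, -3], [27, -8]]  ->  [[93916675, -27993118], [-228441393, 68090005]]
... * rho(a) = [[1, -1], [-1, 2]]  ->  [[121909793, -149902911], [-296531398, 364621403]]
... * rho(a) = [[1, -1], [-1, 2]]  ->  [[271812704, -421715615], [-661152801, 1025774204]]
... * rho(a) = [[1, -1], [-1, 2]]  ->  [[693528319, -1115243934], [-1686927005, 2712701209]]
... * rho(a) = [[1, -1], [-1, 2]]  ->  [[1808772253, -2924016187], [-4399628214, 7112329423]]
... * rho(b^-1) = [[-8, 3], [-27, 10]]  ->  [[64478259025, -23813845111], [-156835868709, 57924409588]]
tr = 64478259025 + 57924409588 = 122402668613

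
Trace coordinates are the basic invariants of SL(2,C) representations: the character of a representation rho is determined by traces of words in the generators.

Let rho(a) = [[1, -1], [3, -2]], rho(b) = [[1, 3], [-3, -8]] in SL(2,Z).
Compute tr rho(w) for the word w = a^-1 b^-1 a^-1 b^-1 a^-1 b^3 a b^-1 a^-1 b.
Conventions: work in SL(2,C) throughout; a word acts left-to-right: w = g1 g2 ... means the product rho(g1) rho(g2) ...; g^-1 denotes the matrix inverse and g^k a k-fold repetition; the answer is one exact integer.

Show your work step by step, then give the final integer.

-652422463

rho(a^-1) = [[-2, 1], [-3, 1]]
... * rho(b^-1) = [[-8, -3], [3, 1]]  ->  [[19, 7], [27, 10]]
... * rho(a^-1) = [[-2, 1], [-3, 1]]  ->  [[-59, 26], [-84, 37]]
... * rho(b^-1) = [[-8, -3], [3, 1]]  ->  [[550, 203], [783, 289]]
... * rho(a^-1) = [[-2, 1], [-3, 1]]  ->  [[-1709, 753], [-2433, 1072]]
... * rho(b) = [[1, 3], [-3, -8]]  ->  [[-3968, -11151], [-5649, -15875]]
... * rho(b) = [[1, 3], [-3, -8]]  ->  [[29485, 77304], [41976, 110053]]
... * rho(b) = [[1, 3], [-3, -8]]  ->  [[-202427, -529977], [-288183, -754496]]
... * rho(a) = [[1, -1], [3, -2]]  ->  [[-1792358, 1262381], [-2551671, 1797175]]
... * rho(b^-1) = [[-8, -3], [3, 1]]  ->  [[18126007, 6639455], [25804893, 9452188]]
... * rho(a^-1) = [[-2, 1], [-3, 1]]  ->  [[-56170379, 24765462], [-79966350, 35257081]]
... * rho(b) = [[1, 3], [-3, -8]]  ->  [[-130466765, -366634833], [-185737593, -521955698]]
tr = -130466765 + -521955698 = -652422463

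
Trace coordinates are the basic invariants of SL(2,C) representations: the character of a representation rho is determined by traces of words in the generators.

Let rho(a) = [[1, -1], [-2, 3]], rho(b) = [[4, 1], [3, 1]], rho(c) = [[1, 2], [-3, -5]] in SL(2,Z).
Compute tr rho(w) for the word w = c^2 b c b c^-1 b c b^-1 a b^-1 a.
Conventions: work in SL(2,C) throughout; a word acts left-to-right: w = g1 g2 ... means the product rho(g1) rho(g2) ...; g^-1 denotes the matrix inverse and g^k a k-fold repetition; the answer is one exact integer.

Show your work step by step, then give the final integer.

-956612

rho(c) = [[1, 2], [-3, -5]]
... * rho(c) = [[1, 2], [-3, -5]]  ->  [[-5, -8], [12, 19]]
... * rho(b) = [[4, 1], [3, 1]]  ->  [[-44, -13], [105, 31]]
... * rho(c) = [[1, 2], [-3, -5]]  ->  [[-5, -23], [12, 55]]
... * rho(b) = [[4, 1], [3, 1]]  ->  [[-89, -28], [213, 67]]
... * rho(c^-1) = [[-5, -2], [3, 1]]  ->  [[361, 150], [-864, -359]]
... * rho(b) = [[4, 1], [3, 1]]  ->  [[1894, 511], [-4533, -1223]]
... * rho(c) = [[1, 2], [-3, -5]]  ->  [[361, 1233], [-864, -2951]]
... * rho(b^-1) = [[1, -1], [-3, 4]]  ->  [[-3338, 4571], [7989, -10940]]
... * rho(a) = [[1, -1], [-2, 3]]  ->  [[-12480, 17051], [29869, -40809]]
... * rho(b^-1) = [[1, -1], [-3, 4]]  ->  [[-63633, 80684], [152296, -193105]]
... * rho(a) = [[1, -1], [-2, 3]]  ->  [[-225001, 305685], [538506, -731611]]
tr = -225001 + -731611 = -956612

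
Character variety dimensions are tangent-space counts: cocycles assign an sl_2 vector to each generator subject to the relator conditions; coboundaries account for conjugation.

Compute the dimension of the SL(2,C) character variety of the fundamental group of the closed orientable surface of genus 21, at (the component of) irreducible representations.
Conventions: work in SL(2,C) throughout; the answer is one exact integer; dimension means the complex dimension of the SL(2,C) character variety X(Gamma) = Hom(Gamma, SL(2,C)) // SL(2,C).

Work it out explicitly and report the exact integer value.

The genus-21 surface group: 2g = 42 generators, one relator prod [a_i, b_i].
A cocycle assigns one sl_2 vector per generator subject to the relator condition d_2(z) = 0: dim of the unconstrained space is 3*2g = 126.
At an irreducible rho, H^2 = coker(d_2) vanishes (Poincare duality: H^2 is dual to H^0 = invariants = 0), so d_2 is surjective onto sl_2 and dim Z^1 = 126 - 3 = 123.
Coboundaries contribute dim B^1 = 3 (injective at irreducible rho).
dim X = dim H^1 = 123 - 3 = 120.

120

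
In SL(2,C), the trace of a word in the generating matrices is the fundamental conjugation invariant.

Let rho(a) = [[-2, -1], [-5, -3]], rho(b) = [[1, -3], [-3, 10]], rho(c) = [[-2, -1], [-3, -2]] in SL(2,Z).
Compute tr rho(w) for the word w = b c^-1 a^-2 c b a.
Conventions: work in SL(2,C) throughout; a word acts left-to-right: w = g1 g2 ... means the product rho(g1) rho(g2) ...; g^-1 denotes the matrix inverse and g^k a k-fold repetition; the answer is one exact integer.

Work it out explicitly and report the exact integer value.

rho(b) = [[1, -3], [-3, 10]]
... * rho(c^-1) = [[-2, 1], [3, -2]]  ->  [[-11, 7], [36, -23]]
... * rho(a^-1) = [[-3, 1], [5, -2]]  ->  [[68, -25], [-223, 82]]
... * rho(a^-1) = [[-3, 1], [5, -2]]  ->  [[-329, 118], [1079, -387]]
... * rho(c) = [[-2, -1], [-3, -2]]  ->  [[304, 93], [-997, -305]]
... * rho(b) = [[1, -3], [-3, 10]]  ->  [[25, 18], [-82, -59]]
... * rho(a) = [[-2, -1], [-5, -3]]  ->  [[-140, -79], [459, 259]]
tr = -140 + 259 = 119

119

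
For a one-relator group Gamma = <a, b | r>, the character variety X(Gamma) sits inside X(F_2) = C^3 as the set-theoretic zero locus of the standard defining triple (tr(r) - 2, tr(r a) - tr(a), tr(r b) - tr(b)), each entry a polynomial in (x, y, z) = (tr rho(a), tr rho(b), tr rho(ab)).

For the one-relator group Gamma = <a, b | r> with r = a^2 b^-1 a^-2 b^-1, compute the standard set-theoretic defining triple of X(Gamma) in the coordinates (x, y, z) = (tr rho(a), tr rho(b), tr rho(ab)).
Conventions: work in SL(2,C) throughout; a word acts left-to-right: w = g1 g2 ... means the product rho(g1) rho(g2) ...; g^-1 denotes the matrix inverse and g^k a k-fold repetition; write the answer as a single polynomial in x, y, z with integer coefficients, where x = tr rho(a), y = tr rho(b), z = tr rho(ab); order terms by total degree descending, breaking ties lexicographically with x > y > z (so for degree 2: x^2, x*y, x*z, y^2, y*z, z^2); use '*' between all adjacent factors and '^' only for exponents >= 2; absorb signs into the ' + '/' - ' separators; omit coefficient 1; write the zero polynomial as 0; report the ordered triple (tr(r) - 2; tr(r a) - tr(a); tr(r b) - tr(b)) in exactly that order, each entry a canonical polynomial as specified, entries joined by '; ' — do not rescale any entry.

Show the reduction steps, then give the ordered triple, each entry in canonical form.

x^3*y*z - x^4 - x^2*y^2 - x^2*z^2 + 4*x^2 + y^2 - 4; x^4*y*z - x^5 - x^3*y^2 - x^3*z^2 - x^2*y*z + 5*x^3 + 2*x*y^2 + x*z^2 - y*z - 6*x; 0

tr(a b^-1) = tr(a) tr(b) - tr(a b)   [inverse elimination on b] = x*y - z
tr(a^2) = tr(a) tr(a) - tr(1)   [square of a] = x^2 - 2
tr(b a^2) = tr(a) tr(b a) - tr(b)   [square of a] = x*z - y
tr(a b a^2) = tr(a) tr(b a^2) - tr(b a)   [square of a] = x^2*z - x*y - z
tr(b a b a) = tr(b a) tr(b a) - tr(1)   [split at a repeated b] = z^2 - 2
tr(b a b) = tr(b) tr(a b) - tr(a)   [square of b] = y*z - x
tr(a b a^2 b) = tr(a) tr(b a b a) - tr(b a b)   [square of a] = x*z^2 - y*z - x
tr(b a^2 b^-1 a) = tr(a b a^2) tr(b) - tr(a b a^2 b)   [inverse elimination on b] = x^2*y*z - x*y^2 - x*z^2 + x
tr(a^2 b^-1 a^-1 b) = tr(b a^2 b^-1) tr(a) - tr(b a^2 b^-1 a)   [inverse elimination on a] = -x^2*y*z + x^3 + x*y^2 + x*z^2 - 3*x
tr(a^-1 b^-1 a^2 b^-1) = tr(a^2 b^-1 a^-1) tr(b) - tr(a^2 b^-1 a^-1 b)   [inverse elimination on b] = x^2*y*z - x^3 - x*z^2 - y*z + 3*x
tr(a^2 b^-1) = tr(a^2) tr(b) - tr(a^2 b)   [inverse elimination on b] = x^2*y - x*z - y
tr(b^-1 a^2 b^-1) = tr(a^2 b^-1) tr(b) - tr(a^2)   [inverse elimination on b] = x^2*y^2 - x*y*z - x^2 - y^2 + 2
tr(a^2 b^-1 a^-2 b^-1) = tr(a^-1 b^-1 a^2 b^-1) tr(a) - tr(a^-1 b^-1 a^2 b^-1 a)   [inverse elimination on a] = x^3*y*z - x^4 - x^2*y^2 - x^2*z^2 + 4*x^2 + y^2 - 2
tr(b^2) = tr(b) tr(b) - tr(1)  (reduce the b square) = y^2 - 2
tr(a b^2 a) = tr(a) tr(b^2 a) - tr(b^2)  (reduce the a square) = x*y*z - x^2 - y^2 + 2
tr(b a^3 b) = tr(a) tr(a b^2 a) - tr(a b^2)  (reduce the a square) = x^2*y*z - x^3 - x*y^2 - y*z + 3*x
tr(b a^3 b a) = tr(a) tr(a b a b a) - tr(a b a b)  (reduce the a square) = x^2*z^2 - x*y*z - x^2 - z^2 + 2
tr(a^-1 b a^3 b) = tr(b a^3 b) tr(a) - tr(b a^3 b a)  (eliminate a^-1) = x^3*y*z - x^4 - x^2*y^2 - x^2*z^2 + 4*x^2 + z^2 - 2
tr(b a^3 b^-1 a^-1) = tr(a^-1 b a^3) tr(b) - tr(a^-1 b a^3 b)  (eliminate b^-1) = -x^3*y*z + x^4 + x^2*y^2 + x^2*z^2 + x*y*z - 4*x^2 - y^2 - z^2 + 2
tr(a^3) = tr(a) tr(a^2) - tr(a)  (reduce the a square) = x^3 - 3*x
tr(a^3 b^-1 a^-2 b) = tr(b a^3 b^-1 a^-1) tr(a) - tr(b a^3 b^-1)  (eliminate a^-1) = -x^4*y*z + x^5 + x^3*y^2 + x^3*z^2 + x^2*y*z - 5*x^3 - x*y^2 - x*z^2 + 5*x
tr(a^2 b^-1 a^-2 b^-1 a) = tr(a^3 b^-1 a^-2) tr(b) - tr(a^3 b^-1 a^-2 b)  (eliminate b^-1) = x^4*y*z - x^5 - x^3*y^2 - x^3*z^2 - x^2*y*z + 5*x^3 + 2*x*y^2 + x*z^2 - y*z - 5*x
assemble the triple (tr(r) - 2; tr(r a) - x; tr(r b) - y)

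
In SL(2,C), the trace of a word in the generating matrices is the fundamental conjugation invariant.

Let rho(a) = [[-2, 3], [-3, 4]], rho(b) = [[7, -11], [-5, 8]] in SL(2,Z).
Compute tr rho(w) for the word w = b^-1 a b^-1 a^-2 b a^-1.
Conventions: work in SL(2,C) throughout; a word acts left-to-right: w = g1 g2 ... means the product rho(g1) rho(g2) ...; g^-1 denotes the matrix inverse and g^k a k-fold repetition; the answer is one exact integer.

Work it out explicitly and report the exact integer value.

5349

rho(b^-1) = [[8, 11], [5, 7]]
... * rho(a) = [[-2, 3], [-3, 4]]  ->  [[-49, 68], [-31, 43]]
... * rho(b^-1) = [[8, 11], [5, 7]]  ->  [[-52, -63], [-33, -40]]
... * rho(a^-1) = [[4, -3], [3, -2]]  ->  [[-397, 282], [-252, 179]]
... * rho(a^-1) = [[4, -3], [3, -2]]  ->  [[-742, 627], [-471, 398]]
... * rho(b) = [[7, -11], [-5, 8]]  ->  [[-8329, 13178], [-5287, 8365]]
... * rho(a^-1) = [[4, -3], [3, -2]]  ->  [[6218, -1369], [3947, -869]]
tr = 6218 + -869 = 5349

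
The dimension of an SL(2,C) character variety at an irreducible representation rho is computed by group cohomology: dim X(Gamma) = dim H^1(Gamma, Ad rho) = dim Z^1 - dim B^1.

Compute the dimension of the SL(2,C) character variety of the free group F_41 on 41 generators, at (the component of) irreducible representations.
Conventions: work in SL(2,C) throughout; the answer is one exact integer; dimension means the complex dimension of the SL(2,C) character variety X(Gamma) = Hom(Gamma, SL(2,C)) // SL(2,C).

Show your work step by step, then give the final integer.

The free group F_41: 41 generators, no relators.
Z^1(Gamma, Ad rho) = (sl_2)^41: a cocycle is a free choice of one sl_2 vector per generator, so dim Z^1 = 3*41 = 123.
Irreducibility makes the coboundary map sl_2 -> Z^1 injective (trivial centralizer), so dim B^1 = 3.
Therefore dim X = 123 - 3 = 120.

120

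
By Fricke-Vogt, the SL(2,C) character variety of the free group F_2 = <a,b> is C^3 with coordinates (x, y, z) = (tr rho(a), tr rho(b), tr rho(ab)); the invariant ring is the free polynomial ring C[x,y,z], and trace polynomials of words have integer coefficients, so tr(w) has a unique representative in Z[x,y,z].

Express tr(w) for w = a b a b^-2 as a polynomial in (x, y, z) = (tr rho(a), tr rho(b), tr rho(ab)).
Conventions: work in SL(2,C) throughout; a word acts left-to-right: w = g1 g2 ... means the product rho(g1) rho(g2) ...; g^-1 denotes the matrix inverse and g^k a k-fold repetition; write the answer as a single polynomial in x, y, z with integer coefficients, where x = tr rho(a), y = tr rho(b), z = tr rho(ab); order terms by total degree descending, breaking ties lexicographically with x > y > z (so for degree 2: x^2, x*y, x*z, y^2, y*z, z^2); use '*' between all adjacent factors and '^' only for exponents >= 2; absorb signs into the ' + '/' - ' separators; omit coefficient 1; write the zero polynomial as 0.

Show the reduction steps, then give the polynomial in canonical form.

x*y^2*z - y^3 - y*z^2 - x*z + 3*y

trace(a b a) = trace(a) * trace(b a) - trace(b) = x*z - y
trace(a b a b) = trace(b a) * trace(b a) - trace(1)   [split at repeated b] = z^2 - 2
trace(b^-1 a b a) = trace(a b a) * trace(b) - trace(a b a b) = x*y*z - y^2 - z^2 + 2
trace(a b a b^-2) = trace(b^-1 a b a) * trace(b) - trace(b^-1 a b a b) = x*y^2*z - y^3 - y*z^2 - x*z + 3*y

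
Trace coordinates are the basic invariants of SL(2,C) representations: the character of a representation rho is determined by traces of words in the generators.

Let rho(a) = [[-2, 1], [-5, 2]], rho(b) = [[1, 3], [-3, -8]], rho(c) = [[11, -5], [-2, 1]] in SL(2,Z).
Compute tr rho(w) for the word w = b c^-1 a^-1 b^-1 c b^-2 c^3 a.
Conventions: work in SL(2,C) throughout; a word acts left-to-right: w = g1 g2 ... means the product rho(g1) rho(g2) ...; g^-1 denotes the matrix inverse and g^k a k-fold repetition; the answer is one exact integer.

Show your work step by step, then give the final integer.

rho(b) = [[1, 3], [-3, -8]]
... * rho(c^-1) = [[1, 5], [2, 11]]  ->  [[7, 38], [-19, -103]]
... * rho(a^-1) = [[2, -1], [5, -2]]  ->  [[204, -83], [-553, 225]]
... * rho(b^-1) = [[-8, -3], [3, 1]]  ->  [[-1881, -695], [5099, 1884]]
... * rho(c) = [[11, -5], [-2, 1]]  ->  [[-19301, 8710], [52321, -23611]]
... * rho(b^-1) = [[-8, -3], [3, 1]]  ->  [[180538, 66613], [-489401, -180574]]
... * rho(b^-1) = [[-8, -3], [3, 1]]  ->  [[-1244465, -475001], [3373486, 1287629]]
... * rho(c) = [[11, -5], [-2, 1]]  ->  [[-12739113, 5747324], [34533088, -15579801]]
... * rho(c) = [[11, -5], [-2, 1]]  ->  [[-151624891, 69442889], [411023570, -188245241]]
... * rho(c) = [[11, -5], [-2, 1]]  ->  [[-1806759579, 827567344], [4897749752, -2243363091]]
... * rho(a) = [[-2, 1], [-5, 2]]  ->  [[-524317562, -151624891], [1421315951, 411023570]]
tr = -524317562 + 411023570 = -113293992

-113293992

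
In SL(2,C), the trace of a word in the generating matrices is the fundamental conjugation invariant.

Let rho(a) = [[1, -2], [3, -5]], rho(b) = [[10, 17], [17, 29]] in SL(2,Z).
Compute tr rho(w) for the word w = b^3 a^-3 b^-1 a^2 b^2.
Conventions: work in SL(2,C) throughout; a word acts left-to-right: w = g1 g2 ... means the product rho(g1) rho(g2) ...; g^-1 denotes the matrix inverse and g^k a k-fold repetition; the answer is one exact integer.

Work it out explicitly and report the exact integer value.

rho(b) = [[10, 17], [17, 29]]
... * rho(b) = [[10, 17], [17, 29]]  ->  [[389, 663], [663, 1130]]
... * rho(b) = [[10, 17], [17, 29]]  ->  [[15161, 25840], [25840, 44041]]
... * rho(a^-1) = [[-5, 2], [-3, 1]]  ->  [[-153325, 56162], [-261323, 95721]]
... * rho(a^-1) = [[-5, 2], [-3, 1]]  ->  [[598139, -250488], [1019452, -426925]]
... * rho(a^-1) = [[-5, 2], [-3, 1]]  ->  [[-2239231, 945790], [-3816485, 1611979]]
... * rho(b^-1) = [[29, -17], [-17, 10]]  ->  [[-81016129, 47524827], [-138081708, 81000035]]
... * rho(a) = [[1, -2], [3, -5]]  ->  [[61558352, -75591877], [104918397, -128836759]]
... * rho(a) = [[1, -2], [3, -5]]  ->  [[-165217279, 254842681], [-281591880, 434347001]]
... * rho(b) = [[10, 17], [17, 29]]  ->  [[2680152787, 4581744006], [4567980217, 7809001069]]
... * rho(b) = [[10, 17], [17, 29]]  ->  [[104691175972, 178433173553], [178432820343, 304116694690]]
tr = 104691175972 + 304116694690 = 408807870662

408807870662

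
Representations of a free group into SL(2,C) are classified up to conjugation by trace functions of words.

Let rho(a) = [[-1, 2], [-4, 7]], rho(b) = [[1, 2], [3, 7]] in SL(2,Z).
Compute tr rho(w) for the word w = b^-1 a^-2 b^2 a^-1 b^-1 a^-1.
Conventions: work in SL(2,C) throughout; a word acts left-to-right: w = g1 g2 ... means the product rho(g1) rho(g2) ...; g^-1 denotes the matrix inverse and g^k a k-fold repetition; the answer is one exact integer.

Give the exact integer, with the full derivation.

rho(b^-1) = [[7, -2], [-3, 1]]
... * rho(a^-1) = [[7, -2], [4, -1]]  ->  [[41, -12], [-17, 5]]
... * rho(a^-1) = [[7, -2], [4, -1]]  ->  [[239, -70], [-99, 29]]
... * rho(b) = [[1, 2], [3, 7]]  ->  [[29, -12], [-12, 5]]
... * rho(b) = [[1, 2], [3, 7]]  ->  [[-7, -26], [3, 11]]
... * rho(a^-1) = [[7, -2], [4, -1]]  ->  [[-153, 40], [65, -17]]
... * rho(b^-1) = [[7, -2], [-3, 1]]  ->  [[-1191, 346], [506, -147]]
... * rho(a^-1) = [[7, -2], [4, -1]]  ->  [[-6953, 2036], [2954, -865]]
tr = -6953 + -865 = -7818

-7818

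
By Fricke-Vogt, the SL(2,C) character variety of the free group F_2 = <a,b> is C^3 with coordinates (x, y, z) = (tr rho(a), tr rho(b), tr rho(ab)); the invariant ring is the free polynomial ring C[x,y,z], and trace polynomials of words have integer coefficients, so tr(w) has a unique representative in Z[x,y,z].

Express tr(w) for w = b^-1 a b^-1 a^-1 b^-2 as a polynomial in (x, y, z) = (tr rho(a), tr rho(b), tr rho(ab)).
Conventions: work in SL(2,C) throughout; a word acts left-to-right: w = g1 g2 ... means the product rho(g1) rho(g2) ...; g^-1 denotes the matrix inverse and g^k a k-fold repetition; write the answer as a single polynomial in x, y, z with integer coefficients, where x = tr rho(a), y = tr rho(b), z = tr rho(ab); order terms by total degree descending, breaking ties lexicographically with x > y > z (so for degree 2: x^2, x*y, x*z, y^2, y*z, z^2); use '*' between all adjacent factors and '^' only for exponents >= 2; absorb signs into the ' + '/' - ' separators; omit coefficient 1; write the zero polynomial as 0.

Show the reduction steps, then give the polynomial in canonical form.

trace(a b^-1) = trace(a)*trace(b) - trace(a b) = x*y - z
trace(b^-1 a b^-1) = trace(a b^-1)*trace(b) - trace(a) = x*y^2 - y*z - x
so trace(a^2) = trace(a)*trace(a) - trace(1) = x^2 - 2
trace(a^2 b) = trace(a)*trace(b a) - trace(b) = x*z - y
trace(a b^-1 a) = trace(a^2)*trace(b) - trace(a^2 b) = x^2*y - x*z - y
so trace(a b a b) = trace(a b)*trace(a b) - trace(1)   [split at repeated a] = z^2 - 2
trace(a b^-1 a b) = trace(a b a)*trace(b) - trace(a b a b) = x*y*z - y^2 - z^2 + 2
so trace(b^-1 a b^-1 a) = trace(a b^-1 a)*trace(b) - trace(a b^-1 a b) = x^2*y^2 - 2*x*y*z + z^2 - 2
so trace(b^-1 a b^-1 a^-1) = trace(b^-1 a b^-1)*trace(a) - trace(b^-1 a b^-1 a) = x*y*z - x^2 - z^2 + 2
trace(b^-2 a b^-1 a^-1) = trace(b^-1 a b^-1 a^-1)*trace(b) - trace(b^-1 a b^-1 a^-1 b) = x*y^2*z - x^2*y - y*z^2 + y
reduce: trace(b^-1 a b^-1 a^-1 b^-2) = trace(b^-2 a b^-1 a^-1)*trace(b) - trace(b^-2 a b^-1 a^-1 b) = x*y^3*z - x^2*y^2 - y^2*z^2 - x*y*z + x^2 + y^2 + z^2 - 2

x*y^3*z - x^2*y^2 - y^2*z^2 - x*y*z + x^2 + y^2 + z^2 - 2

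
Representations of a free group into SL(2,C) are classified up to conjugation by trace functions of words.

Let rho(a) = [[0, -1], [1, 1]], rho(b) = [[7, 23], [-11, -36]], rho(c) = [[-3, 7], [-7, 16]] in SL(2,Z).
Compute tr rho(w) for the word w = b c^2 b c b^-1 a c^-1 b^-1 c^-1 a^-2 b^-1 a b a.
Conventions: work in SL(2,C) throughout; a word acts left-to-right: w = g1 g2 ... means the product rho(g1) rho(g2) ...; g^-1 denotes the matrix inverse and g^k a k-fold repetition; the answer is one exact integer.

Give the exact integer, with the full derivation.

-244518076722

rho(b) = [[7, 23], [-11, -36]]
... * rho(c) = [[-3, 7], [-7, 16]]  ->  [[-182, 417], [285, -653]]
... * rho(c) = [[-3, 7], [-7, 16]]  ->  [[-2373, 5398], [3716, -8453]]
... * rho(b) = [[7, 23], [-11, -36]]  ->  [[-75989, -248907], [118995, 389776]]
... * rho(c) = [[-3, 7], [-7, 16]]  ->  [[1970316, -4514435], [-3085417, 7069381]]
... * rho(b^-1) = [[-36, -23], [11, 7]]  ->  [[-120590161, -76918313], [188838203, 120450258]]
... * rho(a) = [[0, -1], [1, 1]]  ->  [[-76918313, 43671848], [120450258, -68387945]]
... * rho(c^-1) = [[16, -7], [7, -3]]  ->  [[-924990072, 407412647], [1448488513, -637987971]]
... * rho(b^-1) = [[-36, -23], [11, 7]]  ->  [[37781181709, 24126660185], [-59163454149, -37781151596]]
... * rho(c^-1) = [[16, -7], [7, -3]]  ->  [[773385528639, -336848252518], [-1211083327556, 527487633831]]
... * rho(a^-1) = [[1, 1], [-1, 0]]  ->  [[1110233781157, 773385528639], [-1738570961387, -1211083327556]]
... * rho(a^-1) = [[1, 1], [-1, 0]]  ->  [[336848252518, 1110233781157], [-527487633831, -1738570961387]]
... * rho(b^-1) = [[-36, -23], [11, 7]]  ->  [[86034502079, 24126660185], [-134725757341, -37781151596]]
... * rho(a) = [[0, -1], [1, 1]]  ->  [[24126660185, -61907841894], [-37781151596, 96944605745]]
... * rho(b) = [[7, 23], [-11, -36]]  ->  [[849872882129, 2783595492439], [-1330858724367, -4358972293528]]
... * rho(a) = [[0, -1], [1, 1]]  ->  [[2783595492439, 1933722610310], [-4358972293528, -3028113569161]]
tr = 2783595492439 + -3028113569161 = -244518076722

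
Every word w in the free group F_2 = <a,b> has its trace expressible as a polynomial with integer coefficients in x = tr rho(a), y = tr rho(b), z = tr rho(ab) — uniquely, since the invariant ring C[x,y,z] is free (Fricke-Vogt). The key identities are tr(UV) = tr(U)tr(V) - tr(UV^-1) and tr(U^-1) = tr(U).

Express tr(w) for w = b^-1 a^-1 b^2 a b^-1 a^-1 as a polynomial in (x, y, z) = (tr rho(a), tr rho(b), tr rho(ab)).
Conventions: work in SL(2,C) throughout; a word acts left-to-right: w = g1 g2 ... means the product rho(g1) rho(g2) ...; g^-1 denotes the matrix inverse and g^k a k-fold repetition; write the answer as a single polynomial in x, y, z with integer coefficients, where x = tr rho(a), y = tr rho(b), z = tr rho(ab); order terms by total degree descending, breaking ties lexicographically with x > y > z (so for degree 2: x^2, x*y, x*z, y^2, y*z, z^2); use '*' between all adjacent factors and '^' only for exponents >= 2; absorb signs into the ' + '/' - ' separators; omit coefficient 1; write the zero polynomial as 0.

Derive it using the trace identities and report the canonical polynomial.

-x*y^2*z^2 + x^2*y*z + y^3*z + y*z^3 - 4*y*z + x

trace(b^2) = trace(b)*trace(b) - trace(1) = y^2 - 2
trace(b a b) = trace(b)*trace(a b) - trace(a) = y*z - x
trace(b^2 a b) = trace(b)*trace(b a b) - trace(b a) = y^2*z - x*y - z
trace(a b a b) = trace(a b)*trace(a b) - trace(1) = z^2 - 2
trace(a b a) = trace(a)*trace(b a) - trace(b) = x*z - y
trace(b^2 a b a) = trace(b)*trace(a b a b) - trace(a b a) = y*z^2 - x*z - y
trace(a^-1 b^2 a b) = trace(b^2 a b)*trace(a) - trace(b^2 a b a) = x*y^2*z - x^2*y - y*z^2 + y
trace(a^-1 b^2 a b^-1) = trace(a^-1 b^2 a)*trace(b) - trace(a^-1 b^2 a b) = -x*y^2*z + x^2*y + y^3 + y*z^2 - 3*y
trace(b^-1 a^-1 b^2 a b^-1) = trace(a^-1 b^2 a b^-1)*trace(b) - trace(a^-1 b^2 a) = -x*y^3*z + x^2*y^2 + y^4 + y^2*z^2 - 4*y^2 + 2
trace(a^2) = trace(a)*trace(a) - trace(1) = x^2 - 2
trace(a^2 b^2) = trace(b)*trace(a^2 b) - trace(a^2) = x*y*z - x^2 - y^2 + 2
trace(b^2 a^2 b) = trace(b)*trace(a^2 b^2) - trace(a^2 b) = x*y^2*z - x^2*y - y^3 - x*z + 3*y
trace(a^2 b a b) = trace(a)*trace(b a b a) - trace(b a b) = x*z^2 - y*z - x
trace(a^2 b a) = trace(a)*trace(a b a) - trace(a b) = x^2*z - x*y - z
trace(b^2 a^2 b a) = trace(b)*trace(a^2 b a b) - trace(a^2 b a) = x*y*z^2 - x^2*z - y^2*z + z
trace(a^-1 b^2 a^2 b) = trace(b^2 a^2 b)*trace(a) - trace(b^2 a^2 b a) = x^2*y^2*z - x^3*y - x*y^3 - x*y*z^2 + y^2*z + 3*x*y - z
trace(a b^-1 a^-1 b^2 a) = trace(a^-1 b^2 a^2)*trace(b) - trace(a^-1 b^2 a^2 b) = -x^2*y^2*z + x^3*y + x*y^3 + x*y*z^2 - 4*x*y + z
trace(b^2 a b a b) = trace(b)*trace(b a b a b) - trace(b a b a) = y^2*z^2 - x*y*z - y^2 - z^2 + 2
trace(a b a b a b) = trace(a b a b)*trace(a b) - trace(b a) = z^3 - 3*z
trace(b^2 a b a b a) = trace(b)*trace(a b a b a b) - trace(a b a b a) = y*z^3 - x*z^2 - 2*y*z + x
trace(a^-1 b^2 a b a b) = trace(b^2 a b a b)*trace(a) - trace(b^2 a b a b a) = x*y^2*z^2 - x^2*y*z - y*z^3 - x*y^2 + 2*y*z + x
trace(a b^-1 a^-1 b^2 a b) = trace(a^-1 b^2 a b a)*trace(b) - trace(a^-1 b^2 a b a b) = -x*y^2*z^2 + x^2*y*z + y^3*z + y*z^3 - 3*y*z - x
trace(b^-1 a^-1 b^2 a b^-1 a) = trace(a b^-1 a^-1 b^2 a)*trace(b) - trace(a b^-1 a^-1 b^2 a b) = -x^2*y^3*z + x^3*y^2 + x*y^4 + 2*x*y^2*z^2 - x^2*y*z - y^3*z - y*z^3 - 4*x*y^2 + 4*y*z + x
trace(b^-1 a^-1 b^2 a b^-1 a^-1) = trace(b^-1 a^-1 b^2 a b^-1)*trace(a) - trace(b^-1 a^-1 b^2 a b^-1 a) = -x*y^2*z^2 + x^2*y*z + y^3*z + y*z^3 - 4*y*z + x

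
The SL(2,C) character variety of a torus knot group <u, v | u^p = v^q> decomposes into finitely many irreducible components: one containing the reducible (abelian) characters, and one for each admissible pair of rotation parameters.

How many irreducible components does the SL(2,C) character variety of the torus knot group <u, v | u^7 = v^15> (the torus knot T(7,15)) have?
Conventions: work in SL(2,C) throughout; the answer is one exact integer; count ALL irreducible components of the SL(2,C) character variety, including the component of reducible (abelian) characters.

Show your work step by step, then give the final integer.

43

In the torus knot group T(7,15), u^7 = v^15 is central, so an irreducible representation sends it to +I or -I (Schur).
So on each irreducible component the traces are pinned: tr(u) = 2*cos(pi*alpha/7) with 1 <= alpha <= 6, tr(v) = 2*cos(pi*beta/15) with 1 <= beta <= 14.
The two central values (-1)^alpha I and (-1)^beta I must be the same matrix, so alpha and beta share a parity.
count pairs: odd alpha (3 choices) x odd beta (7), plus even alpha (3) x even beta (7): 3*7 + 3*7 = 42.
components with irreducible characters: 42; plus the single component of reducible (abelian) characters: total 43.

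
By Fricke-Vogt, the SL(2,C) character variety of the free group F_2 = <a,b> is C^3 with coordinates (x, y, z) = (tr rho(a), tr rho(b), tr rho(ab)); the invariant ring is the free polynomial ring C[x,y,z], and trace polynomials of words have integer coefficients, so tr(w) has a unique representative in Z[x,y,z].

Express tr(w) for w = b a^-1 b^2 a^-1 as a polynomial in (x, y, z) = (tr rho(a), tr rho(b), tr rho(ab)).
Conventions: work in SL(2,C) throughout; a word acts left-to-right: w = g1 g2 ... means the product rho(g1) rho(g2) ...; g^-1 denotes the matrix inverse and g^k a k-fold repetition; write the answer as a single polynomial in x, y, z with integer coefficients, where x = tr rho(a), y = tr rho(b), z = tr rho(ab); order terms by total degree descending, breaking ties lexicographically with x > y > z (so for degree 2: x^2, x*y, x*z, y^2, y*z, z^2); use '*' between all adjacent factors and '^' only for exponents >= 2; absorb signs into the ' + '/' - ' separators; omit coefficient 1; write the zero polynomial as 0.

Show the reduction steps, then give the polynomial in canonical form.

reduce: tr(b^2) = tr(b) * tr(b) - tr(1)  (reduce the b square) = y^2 - 2
so tr(b^3) = tr(b) * tr(b^2) - tr(b)  (reduce the b square) = y^3 - 3*y
tr(a b^2) = tr(b) * tr(a b) - tr(a)  (reduce the b square) = y*z - x
tr(b^3 a) = tr(b) * tr(a b^2) - tr(a b)  (reduce the b square) = y^2*z - x*y - z
tr(b a^-1 b^2) = tr(b^3) * tr(a) - tr(b^3 a)  (eliminate a^-1) = x*y^3 - y^2*z - 2*x*y + z
so tr(a b a b) = tr(b a) * tr(b a) - tr(1)  (split on b) = z^2 - 2
so tr(a b a) = tr(a) * tr(b a) - tr(b)  (reduce the a square) = x*z - y
tr(b^2 a b a) = tr(b) * tr(a b a b) - tr(a b a)  (reduce the b square) = y*z^2 - x*z - y
so tr(b a^-1 b^2 a) = tr(b^2 a b) * tr(a) - tr(b^2 a b a)  (eliminate a^-1) = x*y^2*z - x^2*y - y*z^2 + y
tr(b a^-1 b^2 a^-1) = tr(b a^-1 b^2) * tr(a) - tr(b a^-1 b^2 a)  (eliminate a^-1) = x^2*y^3 - 2*x*y^2*z - x^2*y + y*z^2 + x*z - y

x^2*y^3 - 2*x*y^2*z - x^2*y + y*z^2 + x*z - y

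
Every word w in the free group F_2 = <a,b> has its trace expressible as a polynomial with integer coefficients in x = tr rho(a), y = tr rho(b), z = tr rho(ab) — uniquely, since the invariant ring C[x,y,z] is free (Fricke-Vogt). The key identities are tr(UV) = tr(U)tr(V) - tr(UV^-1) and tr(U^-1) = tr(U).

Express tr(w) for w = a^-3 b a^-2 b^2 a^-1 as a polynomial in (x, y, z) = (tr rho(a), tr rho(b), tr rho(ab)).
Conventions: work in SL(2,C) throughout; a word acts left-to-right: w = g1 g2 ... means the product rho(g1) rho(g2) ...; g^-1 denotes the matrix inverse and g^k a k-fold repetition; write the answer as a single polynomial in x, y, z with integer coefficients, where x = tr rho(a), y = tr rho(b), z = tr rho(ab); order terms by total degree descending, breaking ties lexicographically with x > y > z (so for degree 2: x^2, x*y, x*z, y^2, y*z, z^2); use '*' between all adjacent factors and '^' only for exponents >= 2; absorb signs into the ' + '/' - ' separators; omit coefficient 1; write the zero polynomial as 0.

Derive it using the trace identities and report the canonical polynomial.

and tr(b^2) = tr(b) tr(b) - tr(1)  (reduce the b square) = y^2 - 2
tr(b^3) = tr(b) tr(b^2) - tr(b)  (reduce the b square) = y^3 - 3*y
tr(a b^2) = tr(b) tr(a b) - tr(a)  (reduce the b square) = y*z - x
tr(b^3 a) = tr(b) tr(a b^2) - tr(a b)  (reduce the b square) = y^2*z - x*y - z
tr(b^3 a^-1) = tr(b^3) tr(a) - tr(b^3 a)  (eliminate a^-1) = x*y^3 - y^2*z - 2*x*y + z
next, tr(b^2 a^-2 b) = tr(b^3 a^-1) tr(a) - tr(b^3)  (eliminate a^-1) = x^2*y^3 - x*y^2*z - 2*x^2*y - y^3 + x*z + 3*y
next, tr(a b a b) = tr(a b) tr(a b) - tr(1)  (split on a) = z^2 - 2
tr(a b a) = tr(a) tr(b a) - tr(b)  (reduce the a square) = x*z - y
tr(b a b^2 a) = tr(b) tr(a b a b) - tr(a b a)  (reduce the b square) = y*z^2 - x*z - y
tr(a^-1 b a b^2) = tr(b a b^2) tr(a) - tr(b a b^2 a)  (eliminate a^-1) = x*y^2*z - x^2*y - y*z^2 + y
and tr(b^2 a^-2 b a) = tr(a^-1 b a b^2) tr(a) - tr(a^-1 b a b^2 a)  (eliminate a^-1) = x^2*y^2*z - x^3*y - x*y*z^2 - y^2*z + 2*x*y + z
next, tr(a^-2 b a^-1 b^2) = tr(b^2 a^-2 b) tr(a) - tr(b^2 a^-2 b a)  (eliminate a^-1) = x^3*y^3 - 2*x^2*y^2*z - x^3*y - x*y^3 + x*y*z^2 + x^2*z + y^2*z + x*y - z
tr(a^-1 b a^-1 b^2) = tr(b^2 a^-1 b) tr(a) - tr(b^2 a^-1 b a)  (eliminate a^-1) = x^2*y^3 - 2*x*y^2*z - x^2*y + y*z^2 + x*z - y
and tr(b^2 a^-3 b a^-1) = tr(a^-2 b a^-1 b^2) tr(a) - tr(a^-2 b a^-1 b^2 a)  (eliminate a^-1) = x^4*y^3 - 2*x^3*y^2*z - x^4*y - 2*x^2*y^3 + x^2*y*z^2 + x^3*z + 3*x*y^2*z + 2*x^2*y - y*z^2 - 2*x*z + y
next, tr(b^2 a^-3 b) = tr(a^-1 b^3 a^-1) tr(a) - tr(a^-1 b^3)  (eliminate a^-1) = x^3*y^3 - x^2*y^2*z - 2*x^3*y - 2*x*y^3 + x^2*z + y^2*z + 5*x*y - z
tr(a^-3 b a^-2 b^2) = tr(b^2 a^-3 b a^-1) tr(a) - tr(b^2 a^-3 b)  (eliminate a^-1) = x^5*y^3 - 2*x^4*y^2*z - x^5*y - 3*x^3*y^3 + x^3*y*z^2 + x^4*z + 4*x^2*y^2*z + 4*x^3*y + 2*x*y^3 - x*y*z^2 - 3*x^2*z - y^2*z - 4*x*y + z
next, tr(b a^-2 b^2 a^-1) = tr(b^2 a^-1 b a^-1) tr(a) - tr(b^2 a^-1 b)  (eliminate a^-1) = x^3*y^3 - 2*x^2*y^2*z - x^3*y - x*y^3 + x*y*z^2 + x^2*z + y^2*z + x*y - z
tr(a^-2 b a^-2 b^2) = tr(b a^-2 b^2 a^-1) tr(a) - tr(b a^-2 b^2)  (eliminate a^-1) = x^4*y^3 - 2*x^3*y^2*z - x^4*y - 2*x^2*y^3 + x^2*y*z^2 + x^3*z + 2*x*y^2*z + 3*x^2*y + y^3 - 2*x*z - 3*y
tr(a^-3 b a^-2 b^2 a^-1) = tr(a^-3 b a^-2 b^2) tr(a) - tr(a^-3 b a^-2 b^2 a)  (eliminate a^-1) = x^6*y^3 - 2*x^5*y^2*z - x^6*y - 4*x^4*y^3 + x^4*y*z^2 + x^5*z + 6*x^3*y^2*z + 5*x^4*y + 4*x^2*y^3 - 2*x^2*y*z^2 - 4*x^3*z - 3*x*y^2*z - 7*x^2*y - y^3 + 3*x*z + 3*y

x^6*y^3 - 2*x^5*y^2*z - x^6*y - 4*x^4*y^3 + x^4*y*z^2 + x^5*z + 6*x^3*y^2*z + 5*x^4*y + 4*x^2*y^3 - 2*x^2*y*z^2 - 4*x^3*z - 3*x*y^2*z - 7*x^2*y - y^3 + 3*x*z + 3*y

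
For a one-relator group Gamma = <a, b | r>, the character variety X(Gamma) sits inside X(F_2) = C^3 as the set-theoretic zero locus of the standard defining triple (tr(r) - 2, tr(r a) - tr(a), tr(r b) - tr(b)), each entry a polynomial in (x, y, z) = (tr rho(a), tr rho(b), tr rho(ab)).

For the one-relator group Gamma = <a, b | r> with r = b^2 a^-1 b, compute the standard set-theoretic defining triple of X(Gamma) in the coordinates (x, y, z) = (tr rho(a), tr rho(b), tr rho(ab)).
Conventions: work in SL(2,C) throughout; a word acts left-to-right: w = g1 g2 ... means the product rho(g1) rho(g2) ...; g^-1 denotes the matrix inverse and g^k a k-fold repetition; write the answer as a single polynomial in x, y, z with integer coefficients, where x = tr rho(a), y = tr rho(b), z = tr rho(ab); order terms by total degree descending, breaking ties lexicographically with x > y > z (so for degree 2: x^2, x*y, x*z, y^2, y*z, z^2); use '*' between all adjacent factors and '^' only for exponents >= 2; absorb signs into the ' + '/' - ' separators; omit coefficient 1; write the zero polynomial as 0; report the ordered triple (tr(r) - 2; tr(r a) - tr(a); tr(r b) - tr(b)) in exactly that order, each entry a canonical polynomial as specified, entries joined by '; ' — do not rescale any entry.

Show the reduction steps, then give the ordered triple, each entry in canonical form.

tr(b^2) = tr(b) tr(b) - tr(1)   [square of b] = y^2 - 2
tr(b^3) = tr(b) tr(b^2) - tr(b)   [square of b] = y^3 - 3*y
tr(a b^2) = tr(b) tr(a b) - tr(a)   [square of b] = y*z - x
tr(b^3 a) = tr(b) tr(a b^2) - tr(a b)   [square of b] = y^2*z - x*y - z
tr(b^2 a^-1 b) = tr(b^3) tr(a) - tr(b^3 a)   [inverse elimination on a] = x*y^3 - y^2*z - 2*x*y + z
tr(a b a b) = tr(b a) tr(b a) - tr(1)   [split at repeated b] = z^2 - 2
tr(a b a) = tr(a) tr(b a) - tr(b) = x*z - y
tr(b a b^2 a) = tr(b) tr(a b a b) - tr(a b a) = y*z^2 - x*z - y
tr(b^2 a^-1 b a) = tr(b a b^2) tr(a) - tr(b a b^2 a) = x*y^2*z - x^2*y - y*z^2 + y
tr(b^4) = tr(b) tr(b^3) - tr(b^2)   [square of b] = y^4 - 4*y^2 + 2
tr(b^4 a) = tr(b) tr(b a b^2) - tr(b a b)   [square of b] = y^3*z - x*y^2 - 2*y*z + x
tr(b^2 a^-1 b^2) = tr(b^4) tr(a) - tr(b^4 a)   [inverse elimination on a] = x*y^4 - y^3*z - 3*x*y^2 + 2*y*z + x
assemble the triple (tr(r) - 2; tr(r a) - x; tr(r b) - y)

x*y^3 - y^2*z - 2*x*y + z - 2; x*y^2*z - x^2*y - y*z^2 - x + y; x*y^4 - y^3*z - 3*x*y^2 + 2*y*z + x - y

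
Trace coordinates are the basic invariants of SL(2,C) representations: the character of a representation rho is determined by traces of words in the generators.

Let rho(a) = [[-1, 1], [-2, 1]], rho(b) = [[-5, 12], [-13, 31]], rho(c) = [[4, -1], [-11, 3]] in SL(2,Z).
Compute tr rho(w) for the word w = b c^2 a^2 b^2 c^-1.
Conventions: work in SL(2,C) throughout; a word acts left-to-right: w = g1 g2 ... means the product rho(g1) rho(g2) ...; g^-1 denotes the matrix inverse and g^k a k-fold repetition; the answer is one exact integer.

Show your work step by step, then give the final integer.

rho(b) = [[-5, 12], [-13, 31]]
... * rho(c) = [[4, -1], [-11, 3]]  ->  [[-152, 41], [-393, 106]]
... * rho(c) = [[4, -1], [-11, 3]]  ->  [[-1059, 275], [-2738, 711]]
... * rho(a) = [[-1, 1], [-2, 1]]  ->  [[509, -784], [1316, -2027]]
... * rho(a) = [[-1, 1], [-2, 1]]  ->  [[1059, -275], [2738, -711]]
... * rho(b) = [[-5, 12], [-13, 31]]  ->  [[-1720, 4183], [-4447, 10815]]
... * rho(b) = [[-5, 12], [-13, 31]]  ->  [[-45779, 109033], [-118360, 281901]]
... * rho(c^-1) = [[3, 1], [11, 4]]  ->  [[1062026, 390353], [2745831, 1009244]]
tr = 1062026 + 1009244 = 2071270

2071270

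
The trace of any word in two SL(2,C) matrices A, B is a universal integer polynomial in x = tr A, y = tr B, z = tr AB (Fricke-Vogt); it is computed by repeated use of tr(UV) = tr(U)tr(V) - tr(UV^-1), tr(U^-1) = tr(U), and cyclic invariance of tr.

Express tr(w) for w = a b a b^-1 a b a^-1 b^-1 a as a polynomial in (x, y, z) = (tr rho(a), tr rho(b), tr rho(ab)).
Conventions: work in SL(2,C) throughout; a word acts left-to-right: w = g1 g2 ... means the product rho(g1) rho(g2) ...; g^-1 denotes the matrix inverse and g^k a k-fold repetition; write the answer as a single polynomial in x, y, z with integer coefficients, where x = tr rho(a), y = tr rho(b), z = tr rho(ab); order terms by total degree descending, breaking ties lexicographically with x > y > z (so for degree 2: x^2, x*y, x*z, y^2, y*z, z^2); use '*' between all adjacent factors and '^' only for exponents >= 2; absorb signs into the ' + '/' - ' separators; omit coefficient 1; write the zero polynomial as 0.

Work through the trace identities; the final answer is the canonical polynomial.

-x^3*y^2*z^2 + x^4*y*z + 2*x^2*y^3*z + 2*x^2*y*z^3 - x^3*y^2 - x^3*z^2 - x*y^4 - 2*x*y^2*z^2 - x*z^4 - 4*x^2*y*z + x^3 + 4*x*y^2 + 4*x*z^2 - 3*x

trace(b a^2) = trace(a) * trace(b a) - trace(b)  (reduce the a square) = x*z - y
trace(a^2 b a) = trace(a) * trace(b a^2) - trace(b a)  (reduce the a square) = x^2*z - x*y - z
trace(a^3 b a) = trace(a) * trace(a^2 b a) - trace(a^2 b)  (reduce the a square) = x^3*z - x^2*y - 2*x*z + y
trace(b a b a) = trace(a b) * trace(a b) - trace(1)  (split on a) = z^2 - 2
trace(b a b) = trace(b) * trace(a b) - trace(a)  (reduce the b square) = y*z - x
reduce: trace(a b a b a) = trace(a) * trace(b a b a) - trace(b a b)  (reduce the a square) = x*z^2 - y*z - x
so trace(a^3 b a b) = trace(a) * trace(a b a b a) - trace(a b a b)  (reduce the a square) = x^2*z^2 - x*y*z - x^2 - z^2 + 2
so trace(a^2 b a b^-1 a) = trace(a^3 b a) * trace(b) - trace(a^3 b a b)  (eliminate b^-1) = x^3*y*z - x^2*y^2 - x^2*z^2 - x*y*z + x^2 + y^2 + z^2 - 2
reduce: trace(a^2) = trace(a) * trace(a) - trace(1)  (reduce the a square) = x^2 - 2
so trace(b a^2 b) = trace(b) * trace(a^2 b) - trace(a^2)  (reduce the b square) = x*y*z - x^2 - y^2 + 2
so trace(a b a^2 b a) = trace(a) * trace(b a^2 b a) - trace(b a^2 b)  (reduce the a square) = x^2*z^2 - 2*x*y*z + y^2 - 2
trace(a b a^3 b a) = trace(a) * trace(a b a^2 b a) - trace(a b a^2 b)  (reduce the a square) = x^3*z^2 - 2*x^2*y*z + x*y^2 - x*z^2 + y*z - x
so trace(b a b a b a) = trace(b a) * trace(b a b a) - trace(b^-1 a^-1)  (split on b) = z^3 - 3*z
trace(b a b a b) = trace(b) * trace(a b a b) - trace(a b a)  (reduce the b square) = y*z^2 - x*z - y
trace(a b a b a b a) = trace(a) * trace(b a b a b a) - trace(b a b a b)  (reduce the a square) = x*z^3 - y*z^2 - 2*x*z + y
trace(a b a^3 b a b) = trace(a) * trace(a b a b a b a) - trace(a b a b a b)  (reduce the a square) = x^2*z^3 - x*y*z^2 - 2*x^2*z - z^3 + x*y + 3*z
trace(a^2 b a b^-1 a b a) = trace(a b a^3 b a) * trace(b) - trace(a b a^3 b a b)  (eliminate b^-1) = x^3*y*z^2 - 2*x^2*y^2*z - x^2*z^3 + x*y^3 + 2*x^2*z + y^2*z + z^3 - 2*x*y - 3*z
trace(b^2 a b) = trace(b) * trace(b a b) - trace(b a)  (reduce the b square) = y^2*z - x*y - z
reduce: trace(b a b a^2 b) = trace(a) * trace(b^2 a b a) - trace(b^2 a b)  (reduce the a square) = x*y*z^2 - x^2*z - y^2*z + z
trace(a b a b a^2 b a) = trace(a) * trace(b a b a^2 b a) - trace(b a b a^2 b)  (reduce the a square) = x^2*z^3 - 2*x*y*z^2 - x^2*z + y^2*z + x*y - z
trace(b a b a b a b a) = trace(b a) * trace(b a b a b a) - trace(b^-1 a^-1 b^-1 a^-1)  (split on b) = z^4 - 4*z^2 + 2
trace(b a b a b a b) = trace(b) * trace(a b a b a b) - trace(a b a b a)  (reduce the b square) = y*z^3 - x*z^2 - 2*y*z + x
so trace(a b a b a^2 b a b) = trace(a) * trace(b a b a b a b a) - trace(b a b a b a b)  (reduce the a square) = x*z^4 - y*z^3 - 3*x*z^2 + 2*y*z + x
so trace(a^2 b a b^-1 a b a b) = trace(a b a b a^2 b a) * trace(b) - trace(a b a b a^2 b a b)  (eliminate b^-1) = x^2*y*z^3 - 2*x*y^2*z^2 - x*z^4 - x^2*y*z + y^3*z + y*z^3 + x*y^2 + 3*x*z^2 - 3*y*z - x
trace(b^-1 a^2 b a b^-1 a b a) = trace(a^2 b a b^-1 a b a) * trace(b) - trace(a^2 b a b^-1 a b a b)  (eliminate b^-1) = x^3*y^2*z^2 - 2*x^2*y^3*z - 2*x^2*y*z^3 + x*y^4 + 2*x*y^2*z^2 + x*z^4 + 3*x^2*y*z - 3*x*y^2 - 3*x*z^2 + x
trace(a b a b^-1 a b a^-1 b^-1 a) = trace(b^-1 a^2 b a b^-1 a b) * trace(a) - trace(b^-1 a^2 b a b^-1 a b a)  (eliminate a^-1) = -x^3*y^2*z^2 + x^4*y*z + 2*x^2*y^3*z + 2*x^2*y*z^3 - x^3*y^2 - x^3*z^2 - x*y^4 - 2*x*y^2*z^2 - x*z^4 - 4*x^2*y*z + x^3 + 4*x*y^2 + 4*x*z^2 - 3*x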